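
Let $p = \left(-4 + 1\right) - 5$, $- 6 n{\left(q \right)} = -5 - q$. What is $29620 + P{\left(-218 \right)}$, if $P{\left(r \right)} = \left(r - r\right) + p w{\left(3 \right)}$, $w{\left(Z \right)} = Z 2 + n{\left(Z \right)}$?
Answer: $\frac{88684}{3} \approx 29561.0$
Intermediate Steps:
$n{\left(q \right)} = \frac{5}{6} + \frac{q}{6}$ ($n{\left(q \right)} = - \frac{-5 - q}{6} = \frac{5}{6} + \frac{q}{6}$)
$p = -8$ ($p = -3 - 5 = -8$)
$w{\left(Z \right)} = \frac{5}{6} + \frac{13 Z}{6}$ ($w{\left(Z \right)} = Z 2 + \left(\frac{5}{6} + \frac{Z}{6}\right) = 2 Z + \left(\frac{5}{6} + \frac{Z}{6}\right) = \frac{5}{6} + \frac{13 Z}{6}$)
$P{\left(r \right)} = - \frac{176}{3}$ ($P{\left(r \right)} = \left(r - r\right) - 8 \left(\frac{5}{6} + \frac{13}{6} \cdot 3\right) = 0 - 8 \left(\frac{5}{6} + \frac{13}{2}\right) = 0 - \frac{176}{3} = - \frac{176}{3}$)
$29620 + P{\left(-218 \right)} = 29620 - \frac{176}{3} = \frac{88684}{3}$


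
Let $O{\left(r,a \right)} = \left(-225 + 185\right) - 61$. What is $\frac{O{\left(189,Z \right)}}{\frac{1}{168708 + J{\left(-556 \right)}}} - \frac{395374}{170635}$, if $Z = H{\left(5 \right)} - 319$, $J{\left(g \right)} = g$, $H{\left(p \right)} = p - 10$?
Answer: $- \frac{2897954663894}{170635} \approx -1.6983 \cdot 10^{7}$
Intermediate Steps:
$H{\left(p \right)} = -10 + p$ ($H{\left(p \right)} = p - 10 = -10 + p$)
$Z = -324$ ($Z = \left(-10 + 5\right) - 319 = -5 - 319 = -324$)
$O{\left(r,a \right)} = -101$ ($O{\left(r,a \right)} = -40 - 61 = -101$)
$\frac{O{\left(189,Z \right)}}{\frac{1}{168708 + J{\left(-556 \right)}}} - \frac{395374}{170635} = - \frac{101}{\frac{1}{168708 - 556}} - \frac{395374}{170635} = - \frac{101}{\frac{1}{168152}} - \frac{395374}{170635} = - 101 \frac{1}{\frac{1}{168152}} - \frac{395374}{170635} = \left(-101\right) 168152 - \frac{395374}{170635} = -16983352 - \frac{395374}{170635} = - \frac{2897954663894}{170635}$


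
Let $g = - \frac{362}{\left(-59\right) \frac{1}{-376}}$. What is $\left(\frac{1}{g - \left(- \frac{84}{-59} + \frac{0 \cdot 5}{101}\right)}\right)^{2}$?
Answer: $\frac{3481}{18549350416} \approx 1.8766 \cdot 10^{-7}$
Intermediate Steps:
$g = - \frac{136112}{59}$ ($g = - \frac{362}{\left(-59\right) \left(- \frac{1}{376}\right)} = - \frac{362}{\frac{59}{376}} = \left(-362\right) \frac{376}{59} = - \frac{136112}{59} \approx -2307.0$)
$\left(\frac{1}{g - \left(- \frac{84}{-59} + \frac{0 \cdot 5}{101}\right)}\right)^{2} = \left(\frac{1}{- \frac{136112}{59} - \left(- \frac{84}{-59} + \frac{0 \cdot 5}{101}\right)}\right)^{2} = \left(\frac{1}{- \frac{136112}{59} - \left(\left(-84\right) \left(- \frac{1}{59}\right) + 0 \cdot \frac{1}{101}\right)}\right)^{2} = \left(\frac{1}{- \frac{136112}{59} - \left(\frac{84}{59} + 0\right)}\right)^{2} = \left(\frac{1}{- \frac{136112}{59} - \frac{84}{59}}\right)^{2} = \left(\frac{1}{- \frac{136196}{59}}\right)^{2} = \left(- \frac{59}{136196}\right)^{2} = \frac{3481}{18549350416}$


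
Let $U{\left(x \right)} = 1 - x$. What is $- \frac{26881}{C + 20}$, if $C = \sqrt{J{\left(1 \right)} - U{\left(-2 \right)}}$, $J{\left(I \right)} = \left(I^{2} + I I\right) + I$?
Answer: $- \frac{26881}{20} \approx -1344.1$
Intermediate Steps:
$J{\left(I \right)} = I + 2 I^{2}$ ($J{\left(I \right)} = \left(I^{2} + I^{2}\right) + I = 2 I^{2} + I = I + 2 I^{2}$)
$C = 0$ ($C = \sqrt{1 \left(1 + 2 \cdot 1\right) - \left(1 - -2\right)} = \sqrt{1 \left(1 + 2\right) - \left(1 + 2\right)} = \sqrt{1 \cdot 3 - 3} = \sqrt{3 - 3} = \sqrt{0} = 0$)
$- \frac{26881}{C + 20} = - \frac{26881}{0 + 20} = - \frac{26881}{20}$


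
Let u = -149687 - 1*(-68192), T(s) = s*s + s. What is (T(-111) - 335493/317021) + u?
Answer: -21965135478/317021 ≈ -69286.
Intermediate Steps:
T(s) = s + s² (T(s) = s² + s = s + s²)
u = -81495 (u = -149687 + 68192 = -81495)
(T(-111) - 335493/317021) + u = (-111*(1 - 111) - 335493/317021) - 81495 = (-111*(-110) - 335493*1/317021) - 81495 = (12210 - 335493/317021) - 81495 = 3870490917/317021 - 81495 = -21965135478/317021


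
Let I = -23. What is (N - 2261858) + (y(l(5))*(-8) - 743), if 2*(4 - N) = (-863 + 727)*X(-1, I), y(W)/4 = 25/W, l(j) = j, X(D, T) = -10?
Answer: -2263437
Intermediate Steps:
y(W) = 100/W (y(W) = 4*(25/W) = 100/W)
N = -676 (N = 4 - (-863 + 727)*(-10)/2 = 4 - (-68)*(-10) = 4 - ½*1360 = 4 - 680 = -676)
(N - 2261858) + (y(l(5))*(-8) - 743) = (-676 - 2261858) + ((100/5)*(-8) - 743) = -2262534 + ((100*(⅕))*(-8) - 743) = -2262534 + (20*(-8) - 743) = -2262534 + (-160 - 743) = -2262534 - 903 = -2263437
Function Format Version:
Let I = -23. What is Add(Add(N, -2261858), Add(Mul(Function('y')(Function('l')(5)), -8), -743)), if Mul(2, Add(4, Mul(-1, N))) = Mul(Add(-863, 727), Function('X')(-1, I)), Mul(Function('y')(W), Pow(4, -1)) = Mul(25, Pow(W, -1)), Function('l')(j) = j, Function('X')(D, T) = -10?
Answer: -2263437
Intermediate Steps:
Function('y')(W) = Mul(100, Pow(W, -1)) (Function('y')(W) = Mul(4, Mul(25, Pow(W, -1))) = Mul(100, Pow(W, -1)))
N = -676 (N = Add(4, Mul(Rational(-1, 2), Mul(Add(-863, 727), -10))) = Add(4, Mul(Rational(-1, 2), Mul(-136, -10))) = Add(4, Mul(Rational(-1, 2), 1360)) = Add(4, -680) = -676)
Add(Add(N, -2261858), Add(Mul(Function('y')(Function('l')(5)), -8), -743)) = Add(Add(-676, -2261858), Add(Mul(Mul(100, Pow(5, -1)), -8), -743)) = Add(-2262534, Add(Mul(Mul(100, Rational(1, 5)), -8), -743)) = Add(-2262534, Add(Mul(20, -8), -743)) = Add(-2262534, Add(-160, -743)) = Add(-2262534, -903) = -2263437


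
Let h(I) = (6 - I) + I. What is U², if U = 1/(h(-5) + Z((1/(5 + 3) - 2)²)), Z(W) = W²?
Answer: 16777216/5655190401 ≈ 0.0029667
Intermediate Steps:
h(I) = 6
U = 4096/75201 (U = 1/(6 + ((1/(5 + 3) - 2)²)²) = 1/(6 + ((1/8 - 2)²)²) = 1/(6 + ((⅛ - 2)²)²) = 1/(6 + ((-15/8)²)²) = 1/(6 + (225/64)²) = 1/(6 + 50625/4096) = 1/(75201/4096) = 4096/75201 ≈ 0.054467)
U² = (4096/75201)² = 16777216/5655190401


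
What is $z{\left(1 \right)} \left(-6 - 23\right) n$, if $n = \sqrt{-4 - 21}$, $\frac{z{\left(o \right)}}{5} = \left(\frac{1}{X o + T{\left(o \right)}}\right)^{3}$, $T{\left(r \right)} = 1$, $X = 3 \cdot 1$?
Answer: $- \frac{725 i}{64} \approx - 11.328 i$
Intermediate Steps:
$X = 3$
$z{\left(o \right)} = \frac{5}{\left(1 + 3 o\right)^{3}}$ ($z{\left(o \right)} = 5 \left(\frac{1}{3 o + 1}\right)^{3} = 5 \left(\frac{1}{1 + 3 o}\right)^{3} = \frac{5}{\left(1 + 3 o\right)^{3}}$)
$n = 5 i$ ($n = \sqrt{-25} = 5 i \approx 5.0 i$)
$z{\left(1 \right)} \left(-6 - 23\right) n = \frac{5}{\left(1 + 3 \cdot 1\right)^{3}} \left(-6 - 23\right) 5 i = \frac{5}{\left(1 + 3\right)^{3}} \left(-29\right) 5 i = \frac{5}{64} \left(-29\right) 5 i = - \frac{145 \cdot 5 i}{64} = - \frac{725 i}{64}$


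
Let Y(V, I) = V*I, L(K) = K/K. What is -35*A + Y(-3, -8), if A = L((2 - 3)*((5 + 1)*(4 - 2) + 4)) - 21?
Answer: 724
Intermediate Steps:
L(K) = 1
A = -20 (A = 1 - 21 = -20)
Y(V, I) = I*V
-35*A + Y(-3, -8) = -35*(-20) - 8*(-3) = 700 + 24 = 724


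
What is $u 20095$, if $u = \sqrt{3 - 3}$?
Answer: $0$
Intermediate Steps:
$u = 0$ ($u = \sqrt{0} = 0$)
$u 20095 = 0 \cdot 20095 = 0$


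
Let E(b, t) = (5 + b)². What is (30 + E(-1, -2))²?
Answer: 2116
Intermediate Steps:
(30 + E(-1, -2))² = (30 + (5 - 1)²)² = (30 + 4²)² = (30 + 16)² = 46² = 2116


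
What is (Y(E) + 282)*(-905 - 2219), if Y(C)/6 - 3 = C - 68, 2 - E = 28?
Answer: 824736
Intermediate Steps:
E = -26 (E = 2 - 1*28 = 2 - 28 = -26)
Y(C) = -390 + 6*C (Y(C) = 18 + 6*(C - 68) = 18 + 6*(-68 + C) = 18 + (-408 + 6*C) = -390 + 6*C)
(Y(E) + 282)*(-905 - 2219) = ((-390 + 6*(-26)) + 282)*(-905 - 2219) = ((-390 - 156) + 282)*(-3124) = (-546 + 282)*(-3124) = -264*(-3124) = 824736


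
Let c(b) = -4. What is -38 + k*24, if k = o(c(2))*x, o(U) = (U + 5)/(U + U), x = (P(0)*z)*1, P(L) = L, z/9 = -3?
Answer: -38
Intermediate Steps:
z = -27 (z = 9*(-3) = -27)
x = 0 (x = (0*(-27))*1 = 0*1 = 0)
o(U) = (5 + U)/(2*U) (o(U) = (5 + U)/((2*U)) = (5 + U)*(1/(2*U)) = (5 + U)/(2*U))
k = 0 (k = ((½)*(5 - 4)/(-4))*0 = ((½)*(-¼)*1)*0 = -⅛*0 = 0)
-38 + k*24 = -38 + 0*24 = -38 + 0 = -38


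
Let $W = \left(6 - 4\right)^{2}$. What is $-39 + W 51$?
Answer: $165$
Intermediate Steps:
$W = 4$ ($W = 2^{2} = 4$)
$-39 + W 51 = -39 + 4 \cdot 51 = -39 + 204 = 165$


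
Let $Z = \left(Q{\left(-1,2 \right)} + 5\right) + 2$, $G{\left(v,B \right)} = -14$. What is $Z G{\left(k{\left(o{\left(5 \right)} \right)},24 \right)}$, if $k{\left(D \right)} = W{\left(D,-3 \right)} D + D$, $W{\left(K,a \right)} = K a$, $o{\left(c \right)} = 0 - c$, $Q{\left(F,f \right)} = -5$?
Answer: $-28$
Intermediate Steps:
$o{\left(c \right)} = - c$
$k{\left(D \right)} = D - 3 D^{2}$ ($k{\left(D \right)} = D \left(-3\right) D + D = - 3 D D + D = - 3 D^{2} + D = D - 3 D^{2}$)
$Z = 2$ ($Z = \left(-5 + 5\right) + 2 = 0 + 2 = 2$)
$Z G{\left(k{\left(o{\left(5 \right)} \right)},24 \right)} = 2 \left(-14\right) = -28$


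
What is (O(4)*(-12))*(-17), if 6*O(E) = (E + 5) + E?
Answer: 442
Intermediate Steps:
O(E) = ⅚ + E/3 (O(E) = ((E + 5) + E)/6 = ((5 + E) + E)/6 = (5 + 2*E)/6 = ⅚ + E/3)
(O(4)*(-12))*(-17) = ((⅚ + (⅓)*4)*(-12))*(-17) = ((⅚ + 4/3)*(-12))*(-17) = ((13/6)*(-12))*(-17) = -26*(-17) = 442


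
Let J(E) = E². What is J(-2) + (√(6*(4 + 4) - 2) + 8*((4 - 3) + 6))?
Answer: 60 + √46 ≈ 66.782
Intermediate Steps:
J(-2) + (√(6*(4 + 4) - 2) + 8*((4 - 3) + 6)) = (-2)² + (√(6*(4 + 4) - 2) + 8*((4 - 3) + 6)) = 4 + (√(6*8 - 2) + 8*(1 + 6)) = 4 + (√(48 - 2) + 8*7) = 4 + (√46 + 56) = 4 + (56 + √46) = 60 + √46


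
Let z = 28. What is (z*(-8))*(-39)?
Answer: 8736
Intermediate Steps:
(z*(-8))*(-39) = (28*(-8))*(-39) = -224*(-39) = 8736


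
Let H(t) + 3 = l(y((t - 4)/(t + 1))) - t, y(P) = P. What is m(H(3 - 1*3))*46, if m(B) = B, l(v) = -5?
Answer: -368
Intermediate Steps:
H(t) = -8 - t (H(t) = -3 + (-5 - t) = -8 - t)
m(H(3 - 1*3))*46 = (-8 - (3 - 1*3))*46 = (-8 - (3 - 3))*46 = (-8 - 1*0)*46 = (-8 + 0)*46 = -8*46 = -368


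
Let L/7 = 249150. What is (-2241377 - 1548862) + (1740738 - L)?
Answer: -3793551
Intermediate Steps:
L = 1744050 (L = 7*249150 = 1744050)
(-2241377 - 1548862) + (1740738 - L) = (-2241377 - 1548862) + (1740738 - 1*1744050) = -3790239 + (1740738 - 1744050) = -3790239 - 3312 = -3793551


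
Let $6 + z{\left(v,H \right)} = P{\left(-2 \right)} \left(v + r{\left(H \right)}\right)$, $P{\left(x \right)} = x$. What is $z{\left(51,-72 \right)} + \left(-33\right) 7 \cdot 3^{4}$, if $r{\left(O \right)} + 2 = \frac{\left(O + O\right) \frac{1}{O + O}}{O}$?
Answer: $- \frac{677339}{36} \approx -18815.0$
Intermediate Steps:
$r{\left(O \right)} = -2 + \frac{1}{O}$ ($r{\left(O \right)} = -2 + \frac{\left(O + O\right) \frac{1}{O + O}}{O} = -2 + \frac{2 O \frac{1}{2 O}}{O} = -2 + 1 \frac{1}{O} = -2 + \frac{1}{O}$)
$z{\left(v,H \right)} = -2 - 2 v - \frac{2}{H}$ ($z{\left(v,H \right)} = -6 - 2 \left(v - \left(2 - \frac{1}{H}\right)\right) = -6 - 2 \left(-2 + v + \frac{1}{H}\right) = -6 - \left(-4 + 2 v + \frac{2}{H}\right) = -2 - 2 v - \frac{2}{H}$)
$z{\left(51,-72 \right)} + \left(-33\right) 7 \cdot 3^{4} = \left(-2 - 102 - \frac{2}{-72}\right) + \left(-33\right) 7 \cdot 3^{4} = \left(-2 - 102 - - \frac{1}{36}\right) - 18711 = \left(-2 - 102 + \frac{1}{36}\right) - 18711 = - \frac{3743}{36} - 18711 = - \frac{677339}{36}$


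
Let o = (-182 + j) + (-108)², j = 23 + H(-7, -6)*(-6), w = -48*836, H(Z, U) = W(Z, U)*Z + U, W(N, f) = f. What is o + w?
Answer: -28839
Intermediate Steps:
H(Z, U) = U + U*Z (H(Z, U) = U*Z + U = U + U*Z)
w = -40128
j = -193 (j = 23 - 6*(1 - 7)*(-6) = 23 - 6*(-6)*(-6) = 23 + 36*(-6) = 23 - 216 = -193)
o = 11289 (o = (-182 - 193) + (-108)² = -375 + 11664 = 11289)
o + w = 11289 - 40128 = -28839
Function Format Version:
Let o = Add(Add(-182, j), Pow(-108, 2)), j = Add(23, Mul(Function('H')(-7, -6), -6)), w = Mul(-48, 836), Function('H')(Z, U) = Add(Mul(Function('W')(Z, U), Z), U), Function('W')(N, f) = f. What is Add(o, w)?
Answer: -28839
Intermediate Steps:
Function('H')(Z, U) = Add(U, Mul(U, Z)) (Function('H')(Z, U) = Add(Mul(U, Z), U) = Add(U, Mul(U, Z)))
w = -40128
j = -193 (j = Add(23, Mul(Mul(-6, Add(1, -7)), -6)) = Add(23, Mul(Mul(-6, -6), -6)) = Add(23, Mul(36, -6)) = Add(23, -216) = -193)
o = 11289 (o = Add(Add(-182, -193), Pow(-108, 2)) = Add(-375, 11664) = 11289)
Add(o, w) = Add(11289, -40128) = -28839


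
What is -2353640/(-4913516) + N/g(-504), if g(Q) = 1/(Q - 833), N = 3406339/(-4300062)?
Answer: 5596906268202517/5282105859498 ≈ 1059.6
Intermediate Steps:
N = -3406339/4300062 (N = 3406339*(-1/4300062) = -3406339/4300062 ≈ -0.79216)
g(Q) = 1/(-833 + Q)
-2353640/(-4913516) + N/g(-504) = -2353640/(-4913516) - 3406339/(4300062*(1/(-833 - 504))) = -2353640*(-1/4913516) - 3406339/(4300062*(1/(-1337))) = 588410/1228379 - 3406339/(4300062*(-1/1337)) = 588410/1228379 - 3406339/4300062*(-1337) = 588410/1228379 + 4554275243/4300062 = 5596906268202517/5282105859498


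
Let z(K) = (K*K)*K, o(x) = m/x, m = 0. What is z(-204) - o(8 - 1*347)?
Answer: -8489664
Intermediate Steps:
o(x) = 0 (o(x) = 0/x = 0)
z(K) = K**3 (z(K) = K**2*K = K**3)
z(-204) - o(8 - 1*347) = (-204)**3 - 1*0 = -8489664 + 0 = -8489664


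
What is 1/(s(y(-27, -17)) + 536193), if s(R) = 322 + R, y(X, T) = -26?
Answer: 1/536489 ≈ 1.8640e-6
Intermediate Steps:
1/(s(y(-27, -17)) + 536193) = 1/((322 - 26) + 536193) = 1/(296 + 536193) = 1/536489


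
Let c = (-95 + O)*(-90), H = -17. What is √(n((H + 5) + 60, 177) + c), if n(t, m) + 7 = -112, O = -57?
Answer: √13561 ≈ 116.45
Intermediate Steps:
n(t, m) = -119 (n(t, m) = -7 - 112 = -119)
c = 13680 (c = (-95 - 57)*(-90) = -152*(-90) = 13680)
√(n((H + 5) + 60, 177) + c) = √(-119 + 13680) = √13561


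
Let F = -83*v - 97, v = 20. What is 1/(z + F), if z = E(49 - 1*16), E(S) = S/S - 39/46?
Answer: -46/80815 ≈ -0.00056920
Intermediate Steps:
F = -1757 (F = -83*20 - 97 = -1660 - 97 = -1757)
E(S) = 7/46 (E(S) = 1 - 39*1/46 = 1 - 39/46 = 7/46)
z = 7/46 ≈ 0.15217
1/(z + F) = 1/(7/46 - 1757) = 1/(-80815/46) = -46/80815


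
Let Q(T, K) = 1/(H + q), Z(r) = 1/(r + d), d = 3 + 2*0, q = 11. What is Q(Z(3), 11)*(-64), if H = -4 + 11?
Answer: -32/9 ≈ -3.5556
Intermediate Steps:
d = 3 (d = 3 + 0 = 3)
H = 7
Z(r) = 1/(3 + r) (Z(r) = 1/(r + 3) = 1/(3 + r))
Q(T, K) = 1/18 (Q(T, K) = 1/(7 + 11) = 1/18)
Q(Z(3), 11)*(-64) = (1/18)*(-64) = -32/9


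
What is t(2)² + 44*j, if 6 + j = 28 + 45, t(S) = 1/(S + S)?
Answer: 47169/16 ≈ 2948.1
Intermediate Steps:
t(S) = 1/(2*S)
j = 67 (j = -6 + (28 + 45) = -6 + 73 = 67)
t(2)² + 44*j = ((½)/2)² + 44*67 = ((½)*(½))² + 2948 = (¼)² + 2948 = 1/16 + 2948 = 47169/16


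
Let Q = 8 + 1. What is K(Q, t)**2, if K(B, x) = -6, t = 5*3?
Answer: 36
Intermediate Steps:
Q = 9
t = 15
K(Q, t)**2 = (-6)**2 = 36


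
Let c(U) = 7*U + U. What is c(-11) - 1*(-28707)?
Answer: 28619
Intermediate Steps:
c(U) = 8*U
c(-11) - 1*(-28707) = 8*(-11) - 1*(-28707) = -88 + 28707 = 28619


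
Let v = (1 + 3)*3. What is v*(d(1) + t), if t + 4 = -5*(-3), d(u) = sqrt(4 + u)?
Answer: 132 + 12*sqrt(5) ≈ 158.83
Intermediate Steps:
t = 11 (t = -4 - 5*(-3) = -4 + 15 = 11)
v = 12 (v = 4*3 = 12)
v*(d(1) + t) = 12*(sqrt(4 + 1) + 11) = 12*(sqrt(5) + 11) = 12*(11 + sqrt(5)) = 132 + 12*sqrt(5)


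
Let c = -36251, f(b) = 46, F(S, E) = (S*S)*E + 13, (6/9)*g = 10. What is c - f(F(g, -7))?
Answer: -36297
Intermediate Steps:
g = 15 (g = (3/2)*10 = 15)
F(S, E) = 13 + E*S² (F(S, E) = S²*E + 13 = E*S² + 13 = 13 + E*S²)
c - f(F(g, -7)) = -36251 - 1*46 = -36251 - 46 = -36297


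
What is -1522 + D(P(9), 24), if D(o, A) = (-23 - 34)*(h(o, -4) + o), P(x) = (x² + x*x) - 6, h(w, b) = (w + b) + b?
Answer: -18850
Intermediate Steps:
h(w, b) = w + 2*b (h(w, b) = (b + w) + b = w + 2*b)
P(x) = -6 + 2*x² (P(x) = (x² + x²) - 6 = 2*x² - 6 = -6 + 2*x²)
D(o, A) = 456 - 114*o (D(o, A) = (-23 - 34)*((o + 2*(-4)) + o) = -57*((o - 8) + o) = -57*((-8 + o) + o) = -57*(-8 + 2*o) = 456 - 114*o)
-1522 + D(P(9), 24) = -1522 + (456 - 114*(-6 + 2*9²)) = -1522 + (456 - 114*(-6 + 2*81)) = -1522 + (456 - 114*(-6 + 162)) = -1522 + (456 - 114*156) = -1522 + (456 - 17784) = -1522 - 17328 = -18850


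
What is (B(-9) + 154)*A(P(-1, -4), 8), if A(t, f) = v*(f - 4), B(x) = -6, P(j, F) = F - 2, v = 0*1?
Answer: 0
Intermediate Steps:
v = 0
P(j, F) = -2 + F
A(t, f) = 0 (A(t, f) = 0*(f - 4) = 0*(-4 + f) = 0)
(B(-9) + 154)*A(P(-1, -4), 8) = (-6 + 154)*0 = 148*0 = 0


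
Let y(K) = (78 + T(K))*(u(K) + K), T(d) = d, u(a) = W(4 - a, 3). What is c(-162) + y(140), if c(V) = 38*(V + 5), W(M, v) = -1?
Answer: 24336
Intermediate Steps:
c(V) = 190 + 38*V (c(V) = 38*(5 + V) = 190 + 38*V)
u(a) = -1
y(K) = (-1 + K)*(78 + K) (y(K) = (78 + K)*(-1 + K) = (-1 + K)*(78 + K))
c(-162) + y(140) = (190 + 38*(-162)) + (-78 + 140² + 77*140) = (190 - 6156) + (-78 + 19600 + 10780) = -5966 + 30302 = 24336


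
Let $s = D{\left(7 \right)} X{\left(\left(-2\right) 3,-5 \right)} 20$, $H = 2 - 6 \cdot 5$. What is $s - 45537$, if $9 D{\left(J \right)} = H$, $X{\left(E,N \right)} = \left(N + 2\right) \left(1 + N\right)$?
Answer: $- \frac{138851}{3} \approx -46284.0$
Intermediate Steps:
$X{\left(E,N \right)} = \left(1 + N\right) \left(2 + N\right)$ ($X{\left(E,N \right)} = \left(2 + N\right) \left(1 + N\right) = \left(1 + N\right) \left(2 + N\right)$)
$H = -28$ ($H = 2 - 30 = -28$)
$D{\left(J \right)} = - \frac{28}{9}$ ($D{\left(J \right)} = \frac{1}{9} \left(-28\right) = - \frac{28}{9}$)
$s = - \frac{2240}{3}$ ($s = - \frac{28 \left(2 + \left(-5\right)^{2} + 3 \left(-5\right)\right)}{9} \cdot 20 = - \frac{28 \left(2 + 25 - 15\right)}{9} \cdot 20 = \left(- \frac{28}{9}\right) 12 \cdot 20 = \left(- \frac{112}{3}\right) 20 = - \frac{2240}{3} \approx -746.67$)
$s - 45537 = - \frac{2240}{3} - 45537 = - \frac{138851}{3}$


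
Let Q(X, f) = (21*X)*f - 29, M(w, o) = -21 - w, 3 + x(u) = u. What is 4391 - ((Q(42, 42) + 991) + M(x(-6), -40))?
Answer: -33603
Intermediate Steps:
x(u) = -3 + u
Q(X, f) = -29 + 21*X*f (Q(X, f) = 21*X*f - 29 = -29 + 21*X*f)
4391 - ((Q(42, 42) + 991) + M(x(-6), -40)) = 4391 - (((-29 + 21*42*42) + 991) + (-21 - (-3 - 6))) = 4391 - (((-29 + 37044) + 991) + (-21 - 1*(-9))) = 4391 - ((37015 + 991) + (-21 + 9)) = 4391 - (38006 - 12) = 4391 - 1*37994 = 4391 - 37994 = -33603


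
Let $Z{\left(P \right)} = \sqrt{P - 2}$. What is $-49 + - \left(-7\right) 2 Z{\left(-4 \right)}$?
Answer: $-49 + 14 i \sqrt{6} \approx -49.0 + 34.293 i$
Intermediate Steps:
$Z{\left(P \right)} = \sqrt{-2 + P}$
$-49 + - \left(-7\right) 2 Z{\left(-4 \right)} = -49 + - \left(-7\right) 2 \sqrt{-2 - 4} = -49 + \left(-1\right) \left(-14\right) \sqrt{-6} = -49 + 14 i \sqrt{6}$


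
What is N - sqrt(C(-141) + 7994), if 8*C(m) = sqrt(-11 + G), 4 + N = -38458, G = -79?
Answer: -38462 - sqrt(127904 + 6*I*sqrt(10))/4 ≈ -38551.0 - 0.0066316*I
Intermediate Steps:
N = -38462 (N = -4 - 38458 = -38462)
C(m) = 3*I*sqrt(10)/8 (C(m) = sqrt(-11 - 79)/8 = sqrt(-90)/8 = (3*I*sqrt(10))/8 = 3*I*sqrt(10)/8)
N - sqrt(C(-141) + 7994) = -38462 - sqrt(3*I*sqrt(10)/8 + 7994) = -38462 - sqrt(7994 + 3*I*sqrt(10)/8)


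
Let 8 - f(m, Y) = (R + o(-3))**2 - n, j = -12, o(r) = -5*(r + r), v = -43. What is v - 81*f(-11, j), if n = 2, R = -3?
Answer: 58196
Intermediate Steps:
o(r) = -10*r
f(m, Y) = -719 (f(m, Y) = 8 - ((-3 - 10*(-3))**2 - 1*2) = 8 - ((-3 + 30)**2 - 2) = 8 - (27**2 - 2) = 8 - (729 - 2) = 8 - 1*727 = 8 - 727 = -719)
v - 81*f(-11, j) = -43 - 81*(-719) = -43 + 58239 = 58196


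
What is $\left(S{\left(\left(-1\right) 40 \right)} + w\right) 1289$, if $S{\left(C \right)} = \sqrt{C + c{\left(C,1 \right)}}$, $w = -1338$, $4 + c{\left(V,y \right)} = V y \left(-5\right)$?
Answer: $-1724682 + 2578 \sqrt{39} \approx -1.7086 \cdot 10^{6}$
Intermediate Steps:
$c{\left(V,y \right)} = -4 - 5 V y$ ($c{\left(V,y \right)} = -4 + V y \left(-5\right) = -4 - 5 V y$)
$S{\left(C \right)} = \sqrt{-4 - 4 C}$ ($S{\left(C \right)} = \sqrt{C - \left(4 + 5 C 1\right)} = \sqrt{C - \left(4 + 5 C\right)} = \sqrt{-4 - 4 C}$)
$\left(S{\left(\left(-1\right) 40 \right)} + w\right) 1289 = \left(2 \sqrt{-1 - \left(-1\right) 40} - 1338\right) 1289 = \left(2 \sqrt{-1 - -40} - 1338\right) 1289 = \left(2 \sqrt{-1 + 40} - 1338\right) 1289 = \left(2 \sqrt{39} - 1338\right) 1289 = \left(-1338 + 2 \sqrt{39}\right) 1289 = -1724682 + 2578 \sqrt{39}$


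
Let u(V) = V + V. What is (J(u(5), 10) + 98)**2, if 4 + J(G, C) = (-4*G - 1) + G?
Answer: 3969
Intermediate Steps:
u(V) = 2*V
J(G, C) = -5 - 3*G (J(G, C) = -4 + ((-4*G - 1) + G) = -4 + ((-1 - 4*G) + G) = -4 + (-1 - 3*G) = -5 - 3*G)
(J(u(5), 10) + 98)**2 = ((-5 - 6*5) + 98)**2 = ((-5 - 3*10) + 98)**2 = ((-5 - 30) + 98)**2 = (-35 + 98)**2 = 63**2 = 3969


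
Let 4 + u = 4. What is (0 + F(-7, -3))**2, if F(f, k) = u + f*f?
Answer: 2401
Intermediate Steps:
u = 0 (u = -4 + 4 = 0)
F(f, k) = f**2 (F(f, k) = 0 + f*f = 0 + f**2 = f**2)
(0 + F(-7, -3))**2 = (0 + (-7)**2)**2 = (0 + 49)**2 = 49**2 = 2401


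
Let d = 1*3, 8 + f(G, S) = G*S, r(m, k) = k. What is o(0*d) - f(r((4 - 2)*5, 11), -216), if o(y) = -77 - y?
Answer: 2307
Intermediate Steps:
f(G, S) = -8 + G*S
d = 3
o(0*d) - f(r((4 - 2)*5, 11), -216) = (-77 - 0*3) - (-8 + 11*(-216)) = (-77 - 1*0) - (-8 - 2376) = (-77 + 0) - 1*(-2384) = -77 + 2384 = 2307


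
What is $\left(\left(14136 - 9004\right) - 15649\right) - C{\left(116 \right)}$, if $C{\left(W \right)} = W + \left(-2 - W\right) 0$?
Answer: $-10633$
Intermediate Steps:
$C{\left(W \right)} = W$ ($C{\left(W \right)} = W + 0 = W$)
$\left(\left(14136 - 9004\right) - 15649\right) - C{\left(116 \right)} = \left(\left(14136 - 9004\right) - 15649\right) - 116 = \left(5132 - 15649\right) - 116 = -10517 - 116 = -10633$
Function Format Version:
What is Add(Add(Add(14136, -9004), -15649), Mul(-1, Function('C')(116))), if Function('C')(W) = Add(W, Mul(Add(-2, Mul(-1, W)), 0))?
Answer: -10633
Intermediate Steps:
Function('C')(W) = W (Function('C')(W) = Add(W, 0) = W)
Add(Add(Add(14136, -9004), -15649), Mul(-1, Function('C')(116))) = Add(Add(Add(14136, -9004), -15649), Mul(-1, 116)) = Add(Add(5132, -15649), -116) = Add(-10517, -116) = -10633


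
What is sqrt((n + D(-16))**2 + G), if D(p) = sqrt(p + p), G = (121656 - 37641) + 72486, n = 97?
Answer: sqrt(165878 + 776*I*sqrt(2)) ≈ 407.28 + 1.347*I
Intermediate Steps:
G = 156501 (G = 84015 + 72486 = 156501)
D(p) = sqrt(2)*sqrt(p) (D(p) = sqrt(2*p) = sqrt(2)*sqrt(p))
sqrt((n + D(-16))**2 + G) = sqrt((97 + sqrt(2)*sqrt(-16))**2 + 156501) = sqrt((97 + sqrt(2)*(4*I))**2 + 156501) = sqrt((97 + 4*I*sqrt(2))**2 + 156501) = sqrt(156501 + (97 + 4*I*sqrt(2))**2)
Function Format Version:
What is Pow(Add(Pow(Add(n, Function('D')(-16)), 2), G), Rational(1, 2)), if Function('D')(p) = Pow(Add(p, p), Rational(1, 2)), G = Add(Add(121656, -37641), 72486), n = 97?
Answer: Pow(Add(165878, Mul(776, I, Pow(2, Rational(1, 2)))), Rational(1, 2)) ≈ Add(407.28, Mul(1.347, I))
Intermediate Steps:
G = 156501 (G = Add(84015, 72486) = 156501)
Function('D')(p) = Mul(Pow(2, Rational(1, 2)), Pow(p, Rational(1, 2))) (Function('D')(p) = Pow(Mul(2, p), Rational(1, 2)) = Mul(Pow(2, Rational(1, 2)), Pow(p, Rational(1, 2))))
Pow(Add(Pow(Add(n, Function('D')(-16)), 2), G), Rational(1, 2)) = Pow(Add(Pow(Add(97, Mul(Pow(2, Rational(1, 2)), Pow(-16, Rational(1, 2)))), 2), 156501), Rational(1, 2)) = Pow(Add(Pow(Add(97, Mul(Pow(2, Rational(1, 2)), Mul(4, I))), 2), 156501), Rational(1, 2)) = Pow(Add(Pow(Add(97, Mul(4, I, Pow(2, Rational(1, 2)))), 2), 156501), Rational(1, 2)) = Pow(Add(156501, Pow(Add(97, Mul(4, I, Pow(2, Rational(1, 2)))), 2)), Rational(1, 2))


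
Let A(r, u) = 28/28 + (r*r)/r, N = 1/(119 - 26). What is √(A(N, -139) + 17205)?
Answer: √148814787/93 ≈ 131.17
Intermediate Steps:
N = 1/93 ≈ 0.010753
A(r, u) = 1 + r (A(r, u) = 28*(1/28) + r²/r = 1 + r)
√(A(N, -139) + 17205) = √((1 + 1/93) + 17205) = √(94/93 + 17205) = √(1600159/93) = √148814787/93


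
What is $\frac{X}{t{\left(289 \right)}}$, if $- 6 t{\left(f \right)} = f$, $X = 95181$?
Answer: $- \frac{571086}{289} \approx -1976.1$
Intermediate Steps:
$t{\left(f \right)} = - \frac{f}{6}$
$\frac{X}{t{\left(289 \right)}} = \frac{95181}{\left(- \frac{1}{6}\right) 289} = \frac{95181}{- \frac{289}{6}} = 95181 \left(- \frac{6}{289}\right) = - \frac{571086}{289}$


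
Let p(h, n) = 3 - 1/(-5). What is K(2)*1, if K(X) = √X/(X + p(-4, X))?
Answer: 5*√2/26 ≈ 0.27196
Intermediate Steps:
p(h, n) = 16/5 (p(h, n) = 3 - 1*(-⅕) = 3 + ⅕ = 16/5)
K(X) = √X/(16/5 + X) (K(X) = √X/(X + 16/5) = √X/(16/5 + X))
K(2)*1 = (5*√2/(16 + 5*2))*1 = (5*√2/(16 + 10))*1 = (5*√2/26)*1 = 5*√2/26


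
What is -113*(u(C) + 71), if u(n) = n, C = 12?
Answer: -9379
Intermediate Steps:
-113*(u(C) + 71) = -113*(12 + 71) = -113*83 = -9379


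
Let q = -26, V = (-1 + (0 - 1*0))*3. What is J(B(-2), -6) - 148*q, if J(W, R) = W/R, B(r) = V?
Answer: 7697/2 ≈ 3848.5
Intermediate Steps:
V = -3 (V = (-1 + (0 + 0))*3 = (-1 + 0)*3 = -1*3 = -3)
B(r) = -3
J(B(-2), -6) - 148*q = -3/(-6) - 148*(-26) = -3*(-⅙) + 3848 = ½ + 3848 = 7697/2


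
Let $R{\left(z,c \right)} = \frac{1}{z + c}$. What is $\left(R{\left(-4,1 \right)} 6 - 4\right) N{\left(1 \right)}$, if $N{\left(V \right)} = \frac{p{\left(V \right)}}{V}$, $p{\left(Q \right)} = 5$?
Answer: $-30$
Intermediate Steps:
$R{\left(z,c \right)} = \frac{1}{c + z}$
$N{\left(V \right)} = \frac{5}{V}$
$\left(R{\left(-4,1 \right)} 6 - 4\right) N{\left(1 \right)} = \left(\frac{1}{1 - 4} \cdot 6 - 4\right) \frac{5}{1} = \left(\frac{1}{-3} \cdot 6 - 4\right) 5 \cdot 1 = \left(\left(- \frac{1}{3}\right) 6 - 4\right) 5 = \left(-2 - 4\right) 5 = \left(-6\right) 5 = -30$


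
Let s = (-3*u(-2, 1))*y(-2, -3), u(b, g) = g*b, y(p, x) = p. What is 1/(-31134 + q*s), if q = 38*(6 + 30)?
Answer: -1/47550 ≈ -2.1030e-5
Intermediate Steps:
u(b, g) = b*g
q = 1368 (q = 38*36 = 1368)
s = -12 (s = -(-6)*(-2) = -3*(-2)*(-2) = 6*(-2) = -12)
1/(-31134 + q*s) = 1/(-31134 + 1368*(-12)) = 1/(-31134 - 16416) = 1/(-47550) = -1/47550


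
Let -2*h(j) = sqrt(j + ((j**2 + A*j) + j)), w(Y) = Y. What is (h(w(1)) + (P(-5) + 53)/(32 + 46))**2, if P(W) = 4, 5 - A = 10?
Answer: 23/676 - 19*I*sqrt(2)/26 ≈ 0.034024 - 1.0335*I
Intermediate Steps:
A = -5 (A = 5 - 1*10 = 5 - 10 = -5)
h(j) = -sqrt(j**2 - 3*j)/2 (h(j) = -sqrt(j + ((j**2 - 5*j) + j))/2 = -sqrt(j + (j**2 - 4*j))/2 = -sqrt(j**2 - 3*j)/2)
(h(w(1)) + (P(-5) + 53)/(32 + 46))**2 = (-sqrt(-3 + 1)/2 + (4 + 53)/(32 + 46))**2 = (-I*sqrt(2)/2 + 57/78)**2 = (-I*sqrt(2)/2 + 57*(1/78))**2 = (-I*sqrt(2)/2 + 19/26)**2 = (19/26 - I*sqrt(2)/2)**2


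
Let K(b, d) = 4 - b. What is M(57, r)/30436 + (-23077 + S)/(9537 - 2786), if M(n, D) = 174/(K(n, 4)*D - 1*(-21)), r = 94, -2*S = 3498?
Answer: -1874276646685/509676857998 ≈ -3.6774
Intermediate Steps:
S = -1749 (S = -1/2*3498 = -1749)
M(n, D) = 174/(21 + D*(4 - n)) (M(n, D) = 174/((4 - n)*D - 1*(-21)) = 174/(D*(4 - n) + 21) = 174/(21 + D*(4 - n)))
M(57, r)/30436 + (-23077 + S)/(9537 - 2786) = -174/(-21 + 94*(-4 + 57))/30436 + (-23077 - 1749)/(9537 - 2786) = -174/(-21 + 94*53)*(1/30436) - 24826/6751 = -174/(-21 + 4982)*(1/30436) - 24826*1/6751 = -174/4961*(1/30436) - 24826/6751 = -174*1/4961*(1/30436) - 24826/6751 = -174/4961*1/30436 - 24826/6751 = -87/75496498 - 24826/6751 = -1874276646685/509676857998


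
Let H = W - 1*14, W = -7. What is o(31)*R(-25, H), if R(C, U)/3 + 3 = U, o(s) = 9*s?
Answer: -20088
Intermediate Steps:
H = -21 (H = -7 - 1*14 = -7 - 14 = -21)
R(C, U) = -9 + 3*U
o(31)*R(-25, H) = (9*31)*(-9 + 3*(-21)) = 279*(-9 - 63) = 279*(-72) = -20088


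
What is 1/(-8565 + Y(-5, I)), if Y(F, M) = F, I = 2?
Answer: -1/8570 ≈ -0.00011669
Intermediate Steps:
1/(-8565 + Y(-5, I)) = 1/(-8565 - 5) = 1/(-8570) = -1/8570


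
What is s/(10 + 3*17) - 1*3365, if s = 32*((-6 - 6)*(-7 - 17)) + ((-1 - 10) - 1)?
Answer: -196061/61 ≈ -3214.1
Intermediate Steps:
s = 9204 (s = 32*(-12*(-24)) + (-11 - 1) = 32*288 - 12 = 9216 - 12 = 9204)
s/(10 + 3*17) - 1*3365 = 9204/(10 + 3*17) - 1*3365 = 9204/(10 + 51) - 3365 = 9204/61 - 3365 = -196061/61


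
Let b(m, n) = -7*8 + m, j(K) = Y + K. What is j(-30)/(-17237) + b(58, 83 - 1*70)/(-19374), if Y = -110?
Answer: 1338943/166974819 ≈ 0.0080188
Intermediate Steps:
j(K) = -110 + K
b(m, n) = -56 + m
j(-30)/(-17237) + b(58, 83 - 1*70)/(-19374) = (-110 - 30)/(-17237) + (-56 + 58)/(-19374) = -140*(-1/17237) + 2*(-1/19374) = 140/17237 - 1/9687 = 1338943/166974819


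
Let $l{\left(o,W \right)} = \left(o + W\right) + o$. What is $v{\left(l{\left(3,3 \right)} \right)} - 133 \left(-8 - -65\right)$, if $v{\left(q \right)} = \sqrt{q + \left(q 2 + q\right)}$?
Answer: $-7575$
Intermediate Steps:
$l{\left(o,W \right)} = W + 2 o$ ($l{\left(o,W \right)} = \left(W + o\right) + o = W + 2 o$)
$v{\left(q \right)} = 2 \sqrt{q}$ ($v{\left(q \right)} = \sqrt{q + \left(2 q + q\right)} = \sqrt{q + 3 q} = \sqrt{4 q} = 2 \sqrt{q}$)
$v{\left(l{\left(3,3 \right)} \right)} - 133 \left(-8 - -65\right) = 2 \sqrt{3 + 2 \cdot 3} - 133 \left(-8 - -65\right) = 2 \sqrt{3 + 6} - 133 \left(-8 + 65\right) = 2 \sqrt{9} - 7581 = 2 \cdot 3 - 7581 = 6 - 7581 = -7575$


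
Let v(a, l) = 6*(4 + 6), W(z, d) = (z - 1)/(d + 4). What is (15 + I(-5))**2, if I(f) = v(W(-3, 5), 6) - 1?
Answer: 5476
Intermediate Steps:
W(z, d) = (-1 + z)/(4 + d)
v(a, l) = 60 (v(a, l) = 6*10 = 60)
I(f) = 59 (I(f) = 60 - 1 = 59)
(15 + I(-5))**2 = (15 + 59)**2 = 74**2 = 5476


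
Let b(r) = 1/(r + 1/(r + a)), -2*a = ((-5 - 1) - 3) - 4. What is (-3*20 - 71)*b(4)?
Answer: -2751/86 ≈ -31.988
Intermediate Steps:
a = 13/2 (a = -(((-5 - 1) - 3) - 4)/2 = -((-6 - 3) - 4)/2 = -(-9 - 4)/2 = -½*(-13) = 13/2 ≈ 6.5000)
b(r) = 1/(r + 1/(13/2 + r)) (b(r) = 1/(r + 1/(r + 13/2)) = 1/(r + 1/(13/2 + r)))
(-3*20 - 71)*b(4) = (-3*20 - 71)*((13 + 2*4)/(2 + 2*4² + 13*4)) = (-60 - 71)*((13 + 8)/(2 + 2*16 + 52)) = -131*21/(2 + 32 + 52) = -131*21/86 = -2751/86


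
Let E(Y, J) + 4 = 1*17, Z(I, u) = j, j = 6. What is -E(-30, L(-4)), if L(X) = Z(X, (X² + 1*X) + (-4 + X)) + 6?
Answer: -13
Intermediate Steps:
Z(I, u) = 6
L(X) = 12 (L(X) = 6 + 6 = 12)
E(Y, J) = 13 (E(Y, J) = -4 + 1*17 = -4 + 17 = 13)
-E(-30, L(-4)) = -1*13 = -13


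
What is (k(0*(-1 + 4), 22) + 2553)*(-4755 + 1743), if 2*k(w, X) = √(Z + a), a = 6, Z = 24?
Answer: -7689636 - 1506*√30 ≈ -7.6979e+6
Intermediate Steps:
k(w, X) = √30/2 (k(w, X) = √(24 + 6)/2 = √30/2)
(k(0*(-1 + 4), 22) + 2553)*(-4755 + 1743) = (√30/2 + 2553)*(-4755 + 1743) = (2553 + √30/2)*(-3012) = -7689636 - 1506*√30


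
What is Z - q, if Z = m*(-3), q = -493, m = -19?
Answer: 550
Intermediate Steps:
Z = 57 (Z = -19*(-3) = 57)
Z - q = 57 - 1*(-493) = 57 + 493 = 550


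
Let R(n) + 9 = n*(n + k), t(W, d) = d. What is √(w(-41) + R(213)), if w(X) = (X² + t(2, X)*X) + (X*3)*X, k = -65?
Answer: 4*√2495 ≈ 199.80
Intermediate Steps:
R(n) = -9 + n*(-65 + n) (R(n) = -9 + n*(n - 65) = -9 + n*(-65 + n))
w(X) = 5*X² (w(X) = (X² + X*X) + (X*3)*X = (X² + X²) + (3*X)*X = 2*X² + 3*X² = 5*X²)
√(w(-41) + R(213)) = √(5*(-41)² + (-9 + 213² - 65*213)) = √(5*1681 + (-9 + 45369 - 13845)) = √(8405 + 31515) = √39920 = 4*√2495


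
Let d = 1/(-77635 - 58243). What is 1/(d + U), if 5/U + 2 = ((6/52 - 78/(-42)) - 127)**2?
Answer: 70347271371206/21986390583 ≈ 3199.6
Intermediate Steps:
d = -1/135878 (d = 1/(-135878) = -1/135878 ≈ -7.3595e-6)
U = 165620/517723777 (U = 5/(-2 + ((6/52 - 78/(-42)) - 127)**2) = 5/(-2 + ((6*(1/52) - 78*(-1/42)) - 127)**2) = 5/(-2 + ((3/26 + 13/7) - 127)**2) = 5/(-2 + (359/182 - 127)**2) = 5/(-2 + (-22755/182)**2) = 5/(-2 + 517790025/33124) = 5/(517723777/33124) = 5*(33124/517723777) = 165620/517723777 ≈ 0.00031990)
1/(d + U) = 1/(-1/135878 + 165620/517723777) = 1/(21986390583/70347271371206) = 70347271371206/21986390583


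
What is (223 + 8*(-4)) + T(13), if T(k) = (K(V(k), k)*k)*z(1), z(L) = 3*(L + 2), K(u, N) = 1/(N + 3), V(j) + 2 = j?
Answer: 3173/16 ≈ 198.31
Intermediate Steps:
V(j) = -2 + j
K(u, N) = 1/(3 + N)
z(L) = 6 + 3*L (z(L) = 3*(2 + L) = 6 + 3*L)
T(k) = 9*k/(3 + k) (T(k) = (k/(3 + k))*(6 + 3*1) = (k/(3 + k))*(6 + 3) = (k/(3 + k))*9 = 9*k/(3 + k))
(223 + 8*(-4)) + T(13) = (223 + 8*(-4)) + 9*13/(3 + 13) = (223 - 32) + 9*13/16 = 191 + 9*13*(1/16) = 191 + 117/16 = 3173/16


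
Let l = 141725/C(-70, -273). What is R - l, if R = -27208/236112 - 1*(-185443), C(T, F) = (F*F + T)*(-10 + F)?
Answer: 115329895381929647/621915968058 ≈ 1.8544e+5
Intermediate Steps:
C(T, F) = (-10 + F)*(T + F²) (C(T, F) = (F² + T)*(-10 + F) = (T + F²)*(-10 + F) = (-10 + F)*(T + F²))
l = -141725/21071897 (l = 141725/((-273)³ - 10*(-70) - 10*(-273)² - 273*(-70)) = 141725/(-20346417 + 700 - 10*74529 + 19110) = 141725/(-20346417 + 700 - 745290 + 19110) = 141725/(-21071897) = 141725*(-1/21071897) = -141725/21071897 ≈ -0.0067258)
R = 5473161301/29514 (R = -27208*1/236112 + 185443 = -3401/29514 + 185443 = 5473161301/29514 ≈ 1.8544e+5)
R - l = 5473161301/29514 - 1*(-141725/21071897) = 5473161301/29514 + 141725/21071897 = 115329895381929647/621915968058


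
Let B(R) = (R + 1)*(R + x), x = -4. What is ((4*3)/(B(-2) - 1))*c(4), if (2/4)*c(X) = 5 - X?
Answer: 24/5 ≈ 4.8000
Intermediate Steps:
B(R) = (1 + R)*(-4 + R) (B(R) = (R + 1)*(R - 4) = (1 + R)*(-4 + R))
c(X) = 10 - 2*X (c(X) = 2*(5 - X) = 10 - 2*X)
((4*3)/(B(-2) - 1))*c(4) = ((4*3)/((-4 + (-2)**2 - 3*(-2)) - 1))*(10 - 2*4) = (12/((-4 + 4 + 6) - 1))*(10 - 8) = (12/(6 - 1))*2 = (12/5)*2 = 24/5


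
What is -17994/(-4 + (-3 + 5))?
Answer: 8997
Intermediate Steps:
-17994/(-4 + (-3 + 5)) = -17994/(-4 + 2) = -17994/(-2) = -17994*(-1/2) = 8997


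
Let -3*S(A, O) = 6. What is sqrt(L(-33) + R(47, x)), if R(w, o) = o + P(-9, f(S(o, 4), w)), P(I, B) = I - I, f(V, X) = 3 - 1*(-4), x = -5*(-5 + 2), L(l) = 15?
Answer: sqrt(30) ≈ 5.4772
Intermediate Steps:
x = 15 (x = -5*(-3) = 15)
S(A, O) = -2 (S(A, O) = -1/3*6 = -2)
f(V, X) = 7 (f(V, X) = 3 + 4 = 7)
P(I, B) = 0
R(w, o) = o (R(w, o) = o + 0 = o)
sqrt(L(-33) + R(47, x)) = sqrt(15 + 15) = sqrt(30)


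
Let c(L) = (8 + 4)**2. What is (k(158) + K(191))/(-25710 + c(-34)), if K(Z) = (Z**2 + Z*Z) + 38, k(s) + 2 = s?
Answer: -36578/12783 ≈ -2.8615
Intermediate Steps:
k(s) = -2 + s
c(L) = 144 (c(L) = 12**2 = 144)
K(Z) = 38 + 2*Z**2 (K(Z) = (Z**2 + Z**2) + 38 = 2*Z**2 + 38 = 38 + 2*Z**2)
(k(158) + K(191))/(-25710 + c(-34)) = ((-2 + 158) + (38 + 2*191**2))/(-25710 + 144) = (156 + (38 + 2*36481))/(-25566) = (156 + (38 + 72962))*(-1/25566) = (156 + 73000)*(-1/25566) = 73156*(-1/25566) = -36578/12783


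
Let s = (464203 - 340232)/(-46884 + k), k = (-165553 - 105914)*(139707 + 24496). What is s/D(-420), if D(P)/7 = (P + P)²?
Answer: -123971/220168508269752000 ≈ -5.6307e-13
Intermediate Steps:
k = -44575695801 (k = -271467*164203 = -44575695801)
s = -123971/44575742685 (s = (464203 - 340232)/(-46884 - 44575695801) = 123971/(-44575742685) = 123971*(-1/44575742685) = -123971/44575742685 ≈ -2.7811e-6)
D(P) = 28*P² (D(P) = 7*(P + P)² = 7*(2*P)² = 7*(4*P²) = 28*P²)
s/D(-420) = -123971/(44575742685*(28*(-420)²)) = -123971/(44575742685*(28*176400)) = -123971/44575742685/4939200 = -123971/44575742685*1/4939200 = -123971/220168508269752000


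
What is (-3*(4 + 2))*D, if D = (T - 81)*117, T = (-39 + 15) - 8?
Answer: 237978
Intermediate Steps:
T = -32 (T = -24 - 8 = -32)
D = -13221 (D = (-32 - 81)*117 = -113*117 = -13221)
(-3*(4 + 2))*D = -3*(4 + 2)*(-13221) = -3*6*(-13221) = -18*(-13221) = 237978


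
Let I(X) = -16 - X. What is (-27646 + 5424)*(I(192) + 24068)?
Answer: -530216920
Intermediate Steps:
(-27646 + 5424)*(I(192) + 24068) = (-27646 + 5424)*((-16 - 1*192) + 24068) = -22222*((-16 - 192) + 24068) = -22222*(-208 + 24068) = -22222*23860 = -530216920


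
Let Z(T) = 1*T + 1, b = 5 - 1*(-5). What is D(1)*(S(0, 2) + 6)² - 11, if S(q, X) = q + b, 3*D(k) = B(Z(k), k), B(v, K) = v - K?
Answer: 223/3 ≈ 74.333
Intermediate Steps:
b = 10 (b = 5 + 5 = 10)
Z(T) = 1 + T (Z(T) = T + 1 = 1 + T)
D(k) = ⅓ (D(k) = ((1 + k) - k)/3 = (⅓)*1 = ⅓)
S(q, X) = 10 + q (S(q, X) = q + 10 = 10 + q)
D(1)*(S(0, 2) + 6)² - 11 = ((10 + 0) + 6)²/3 - 11 = (10 + 6)²/3 - 11 = (⅓)*16² - 11 = (⅓)*256 - 11 = 256/3 - 11 = 223/3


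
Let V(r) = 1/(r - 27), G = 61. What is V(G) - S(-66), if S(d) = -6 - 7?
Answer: 443/34 ≈ 13.029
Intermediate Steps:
S(d) = -13
V(r) = 1/(-27 + r)
V(G) - S(-66) = 1/(-27 + 61) - 1*(-13) = 1/34 + 13 = 443/34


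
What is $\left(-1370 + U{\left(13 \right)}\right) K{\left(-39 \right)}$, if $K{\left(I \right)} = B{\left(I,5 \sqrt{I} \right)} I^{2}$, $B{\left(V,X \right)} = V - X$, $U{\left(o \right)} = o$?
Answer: $80495883 + 10319985 i \sqrt{39} \approx 8.0496 \cdot 10^{7} + 6.4448 \cdot 10^{7} i$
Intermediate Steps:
$K{\left(I \right)} = I^{2} \left(I - 5 \sqrt{I}\right)$ ($K{\left(I \right)} = \left(I - 5 \sqrt{I}\right) I^{2} = I^{2} \left(I - 5 \sqrt{I}\right)$)
$\left(-1370 + U{\left(13 \right)}\right) K{\left(-39 \right)} = \left(-1370 + 13\right) \left(\left(-39\right)^{3} - 5 \left(-39\right)^{\frac{5}{2}}\right) = - 1357 \left(-59319 - 5 \cdot 1521 i \sqrt{39}\right) = - 1357 \left(-59319 - 7605 i \sqrt{39}\right) = 80495883 + 10319985 i \sqrt{39}$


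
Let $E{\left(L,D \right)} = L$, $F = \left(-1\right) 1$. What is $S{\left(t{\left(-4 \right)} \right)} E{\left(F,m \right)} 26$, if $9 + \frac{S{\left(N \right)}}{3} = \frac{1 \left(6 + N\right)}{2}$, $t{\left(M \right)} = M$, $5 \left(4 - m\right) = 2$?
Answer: $624$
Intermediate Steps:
$m = \frac{18}{5}$ ($m = 4 - \frac{2}{5} = \frac{18}{5} \approx 3.6$)
$F = -1$
$S{\left(N \right)} = -18 + \frac{3 N}{2}$ ($S{\left(N \right)} = -27 + 3 \frac{1 \left(6 + N\right)}{2} = -27 + 3 \left(6 + N\right) \frac{1}{2} = -27 + 3 \left(3 + \frac{N}{2}\right) = -27 + \left(9 + \frac{3 N}{2}\right) = -18 + \frac{3 N}{2}$)
$S{\left(t{\left(-4 \right)} \right)} E{\left(F,m \right)} 26 = \left(-18 + \frac{3}{2} \left(-4\right)\right) \left(-1\right) 26 = \left(-18 - 6\right) \left(-1\right) 26 = \left(-24\right) \left(-1\right) 26 = 24 \cdot 26 = 624$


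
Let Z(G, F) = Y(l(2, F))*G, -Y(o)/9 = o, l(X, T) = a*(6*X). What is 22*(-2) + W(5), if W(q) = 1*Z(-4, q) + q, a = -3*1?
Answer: -1335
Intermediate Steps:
a = -3
l(X, T) = -18*X
Y(o) = -9*o
Z(G, F) = 324*G (Z(G, F) = (-(-162)*2)*G = (-9*(-36))*G = 324*G)
W(q) = -1296 + q (W(q) = 1*(324*(-4)) + q = 1*(-1296) + q = -1296 + q)
22*(-2) + W(5) = 22*(-2) + (-1296 + 5) = -44 - 1291 = -1335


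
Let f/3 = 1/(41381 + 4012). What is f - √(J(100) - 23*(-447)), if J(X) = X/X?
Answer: 1/15131 - √10282 ≈ -101.40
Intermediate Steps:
J(X) = 1
f = 1/15131 (f = 3/(41381 + 4012) = 3/45393 = 3*(1/45393) = 1/15131 ≈ 6.6089e-5)
f - √(J(100) - 23*(-447)) = 1/15131 - √(1 - 23*(-447)) = 1/15131 - √(1 + 10281) = 1/15131 - √10282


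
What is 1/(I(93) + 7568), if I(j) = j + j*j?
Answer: 1/16310 ≈ 6.1312e-5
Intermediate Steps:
I(j) = j + j²
1/(I(93) + 7568) = 1/(93*(1 + 93) + 7568) = 1/(93*94 + 7568) = 1/(8742 + 7568) = 1/16310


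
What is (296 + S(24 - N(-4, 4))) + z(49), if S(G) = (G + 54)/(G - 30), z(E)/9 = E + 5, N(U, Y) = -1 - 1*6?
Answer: 867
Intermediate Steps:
N(U, Y) = -7 (N(U, Y) = -1 - 6 = -7)
z(E) = 45 + 9*E (z(E) = 9*(E + 5) = 9*(5 + E) = 45 + 9*E)
S(G) = (54 + G)/(-30 + G)
(296 + S(24 - N(-4, 4))) + z(49) = (296 + (54 + (24 - 1*(-7)))/(-30 + (24 - 1*(-7)))) + (45 + 9*49) = (296 + (54 + (24 + 7))/(-30 + (24 + 7))) + (45 + 441) = (296 + (54 + 31)/(-30 + 31)) + 486 = (296 + 85/1) + 486 = (296 + 1*85) + 486 = (296 + 85) + 486 = 381 + 486 = 867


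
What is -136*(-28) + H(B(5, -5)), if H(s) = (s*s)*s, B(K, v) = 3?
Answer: 3835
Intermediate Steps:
H(s) = s³ (H(s) = s²*s = s³)
-136*(-28) + H(B(5, -5)) = -136*(-28) + 3³ = 3808 + 27 = 3835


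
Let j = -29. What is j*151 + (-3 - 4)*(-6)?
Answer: -4337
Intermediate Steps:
j*151 + (-3 - 4)*(-6) = -29*151 + (-3 - 4)*(-6) = -4379 - 7*(-6) = -4379 + 42 = -4337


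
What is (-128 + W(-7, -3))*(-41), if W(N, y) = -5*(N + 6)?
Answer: 5043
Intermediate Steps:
W(N, y) = -30 - 5*N (W(N, y) = -5*(6 + N) = -30 - 5*N)
(-128 + W(-7, -3))*(-41) = (-128 + (-30 - 5*(-7)))*(-41) = (-128 + (-30 + 35))*(-41) = (-128 + 5)*(-41) = -123*(-41) = 5043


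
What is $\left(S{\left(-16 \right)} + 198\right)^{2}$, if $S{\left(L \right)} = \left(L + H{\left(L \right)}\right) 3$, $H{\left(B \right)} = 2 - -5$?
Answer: $29241$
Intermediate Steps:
$H{\left(B \right)} = 7$ ($H{\left(B \right)} = 2 + 5 = 7$)
$S{\left(L \right)} = 21 + 3 L$ ($S{\left(L \right)} = \left(L + 7\right) 3 = \left(7 + L\right) 3 = 21 + 3 L$)
$\left(S{\left(-16 \right)} + 198\right)^{2} = \left(\left(21 + 3 \left(-16\right)\right) + 198\right)^{2} = \left(\left(21 - 48\right) + 198\right)^{2} = \left(-27 + 198\right)^{2} = 171^{2} = 29241$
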